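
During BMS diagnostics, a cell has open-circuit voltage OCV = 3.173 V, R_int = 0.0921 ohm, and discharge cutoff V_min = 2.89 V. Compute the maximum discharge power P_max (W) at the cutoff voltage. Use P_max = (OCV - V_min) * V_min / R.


dV = OCV - V_min = 0.283 V (so I_max = dV / R)
P_max = dV * V_min / R = 0.283 * 2.89 / 0.0921 = 8.880 W

8.880 W


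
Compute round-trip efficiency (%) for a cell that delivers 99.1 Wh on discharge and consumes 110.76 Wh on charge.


eta_e = E_dis / E_chg * 100 = 99.1 / 110.76 * 100 = 89.47%

89.47%


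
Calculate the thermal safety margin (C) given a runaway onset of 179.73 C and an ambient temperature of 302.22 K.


Convert: T_ambient = 302.22 K = 29.07 C
margin = 179.73 - 29.07 = 150.66 C

150.66 C


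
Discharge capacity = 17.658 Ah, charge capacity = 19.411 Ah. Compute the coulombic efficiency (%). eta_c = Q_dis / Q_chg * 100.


Coulombic efficiency = 17.658/19.411 * 100% = 90.97%

90.97%


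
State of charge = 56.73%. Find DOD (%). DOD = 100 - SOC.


Complement of SOC: DOD = 100% - 56.73% = 43.27%

43.27%


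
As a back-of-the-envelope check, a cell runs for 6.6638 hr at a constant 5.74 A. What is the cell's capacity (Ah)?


C = I * t = 5.74 * 6.6638 = 38.25 Ah

38.25 Ah


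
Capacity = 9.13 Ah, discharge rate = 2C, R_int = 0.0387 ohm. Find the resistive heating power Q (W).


Step 1: I = C_rate * capacity = 2 * 9.13 = 18.26 A
Step 2: Q = I^2 * R = 18.26^2 * 0.0387 = 333.43 * 0.0387 = 12.90 W

12.90 W


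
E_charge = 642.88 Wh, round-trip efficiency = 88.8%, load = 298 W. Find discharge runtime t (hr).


Step 1: E_discharge = eta/100 * E_charge = 88.8/100 * 642.88 = 570.88 Wh
Step 2: t = E_discharge / P = 570.88 / 298 = 1.916 hr

1.916 hr


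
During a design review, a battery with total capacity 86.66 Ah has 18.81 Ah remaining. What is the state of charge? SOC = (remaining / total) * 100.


SOC% = 18.81 / 86.66 * 100 = 21.71%

21.71%


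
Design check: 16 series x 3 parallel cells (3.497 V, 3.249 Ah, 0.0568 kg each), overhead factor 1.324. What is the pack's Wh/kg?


Step 1: V_pack = 16 * 3.497 = 55.952 V
Step 2: C_pack = 3 * 3.249 = 9.747 Ah
Step 3: E_pack = V_pack * C_pack = 55.952 * 9.747 = 545.36 Wh
Step 4: m_pack = 16 * 3 * 0.0568 * 1.324 = 3.6098 kg
Step 5: ED = E_pack / m_pack = 545.36 / 3.6098 = 151.1 Wh/kg

151.1 Wh/kg


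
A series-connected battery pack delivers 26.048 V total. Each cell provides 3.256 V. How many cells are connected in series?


Rearranging: n = V_pack / V_cell = 26.048 / 3.256 = 8 cells

8


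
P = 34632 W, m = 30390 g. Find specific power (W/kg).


Convert: m = 30390 g = 30.39 kg
Specific power = 34632 W / 30.39 kg = 1140 W/kg

1140 W/kg


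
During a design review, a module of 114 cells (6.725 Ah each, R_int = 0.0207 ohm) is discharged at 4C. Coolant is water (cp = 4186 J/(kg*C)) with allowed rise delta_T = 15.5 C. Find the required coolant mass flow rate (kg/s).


Step 1: I = 4 * 6.725 = 26.9 A
Step 2: Q_cell = I^2 * R = 26.9^2 * 0.0207 = 14.979 W
Step 3: Q_total = 114 * 14.979 = 1707.6 W
Step 4: m_dot = Q_total / (cp * dT) = 1707.6 / (4186 * 15.5) = 0.02632 kg/s

0.02632 kg/s


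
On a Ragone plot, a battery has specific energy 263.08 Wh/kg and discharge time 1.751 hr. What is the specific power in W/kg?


P_specific = E / t = 263.08 / 1.751 = 150.2 W/kg

150.2 W/kg


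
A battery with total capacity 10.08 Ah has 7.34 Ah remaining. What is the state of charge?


SOC = (remaining / total) * 100 = (7.34 / 10.08) * 100 = 72.82%

72.82%


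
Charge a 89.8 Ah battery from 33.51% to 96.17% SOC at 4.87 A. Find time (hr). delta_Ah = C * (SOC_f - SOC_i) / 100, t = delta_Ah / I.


delta_Ah = 89.8 * (96.17 - 33.51) / 100 = 56.269 Ah
t = delta_Ah / I = 56.269 / 4.87 = 11.55 hr

11.55 hr


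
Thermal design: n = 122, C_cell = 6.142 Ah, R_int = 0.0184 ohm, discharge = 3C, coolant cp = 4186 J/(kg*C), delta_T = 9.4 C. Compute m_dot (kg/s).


Step 1: I = 3 * 6.142 = 18.426 A
Step 2: Q_cell = I^2 * R = 18.426^2 * 0.0184 = 6.2471 W
Step 3: Q_total = 122 * 6.2471 = 762.15 W
Step 4: m_dot = Q_total / (cp * dT) = 762.15 / (4186 * 9.4) = 0.01937 kg/s

0.01937 kg/s


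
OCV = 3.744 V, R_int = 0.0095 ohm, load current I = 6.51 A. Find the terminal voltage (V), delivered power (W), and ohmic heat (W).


Step 1: V_terminal = OCV - I*R = 3.744 - 6.51 * 0.0095 = 3.6822 V
Step 2: P_out = V_terminal * I = 3.6822 * 6.51 = 23.97 W
Step 3: Q = I^2 * R = 6.51^2 * 0.0095 = 0.4026 W

V=3.6822 V, P=23.97 W, Q=0.4026 W


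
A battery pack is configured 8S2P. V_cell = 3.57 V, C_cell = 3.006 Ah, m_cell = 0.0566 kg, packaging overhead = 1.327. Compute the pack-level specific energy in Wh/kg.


Step 1: V_pack = 8 * 3.57 = 28.56 V
Step 2: C_pack = 2 * 3.006 = 6.012 Ah
Step 3: E_pack = V_pack * C_pack = 28.56 * 6.012 = 171.7 Wh
Step 4: m_pack = 8 * 2 * 0.0566 * 1.327 = 1.2017 kg
Step 5: ED = E_pack / m_pack = 171.7 / 1.2017 = 142.9 Wh/kg

142.9 Wh/kg


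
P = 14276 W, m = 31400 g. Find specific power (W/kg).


Convert: m = 31400 g = 31.4 kg
SP = P / m = 14276 / 31.4 = 454.6 W/kg

454.6 W/kg


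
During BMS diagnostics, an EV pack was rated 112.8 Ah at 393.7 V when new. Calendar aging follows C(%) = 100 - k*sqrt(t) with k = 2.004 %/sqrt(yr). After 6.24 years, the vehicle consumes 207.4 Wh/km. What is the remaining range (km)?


Step 1: capacity retention = 100 - 2.004 * sqrt(6.24) = 100 - 2.004 * 2.498 = 94.994%
Step 2: C_now = 112.8 * 94.994/100 = 107.15 Ah
Step 3: E_pack = V * C_now = 393.7 * 107.15 = 42185 Wh
Step 4: range = E_pack / consumption = 42185 / 207.4 = 203.4 km

203.4 km


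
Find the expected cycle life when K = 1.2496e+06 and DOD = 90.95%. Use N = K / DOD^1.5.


DOD^1.5 = 867.37
N = K / DOD^1.5 = 1.2496e+06 / 867.37 = 1441

1441 cycles


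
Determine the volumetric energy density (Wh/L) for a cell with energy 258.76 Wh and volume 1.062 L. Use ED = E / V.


Volumetric ED = 258.76 Wh / 1.062 L = 243.7 Wh/L

243.7 Wh/L


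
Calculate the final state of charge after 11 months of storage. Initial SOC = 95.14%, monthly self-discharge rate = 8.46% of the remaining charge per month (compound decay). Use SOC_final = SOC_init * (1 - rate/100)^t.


Monthly retention factor = 1 - 8.46/100 = 0.9154
Over 11 months: factor^11 = 0.3782
SOC_final = 95.14 * 0.3782 = 35.98%

35.98%


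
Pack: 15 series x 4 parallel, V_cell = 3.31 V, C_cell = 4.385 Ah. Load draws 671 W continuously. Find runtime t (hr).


Step 1: E_pack = Ns * V_cell * Np * C_cell = 15 * 3.31 * 4 * 4.385 = 870.86 Wh
Step 2: t = E_pack / P = 870.86 / 671 = 1.298 hr

1.298 hr


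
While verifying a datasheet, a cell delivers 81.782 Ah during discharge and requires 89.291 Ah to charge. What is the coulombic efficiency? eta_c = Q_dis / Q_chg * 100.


Coulombic efficiency = 81.782/89.291 * 100% = 91.59%

91.59%


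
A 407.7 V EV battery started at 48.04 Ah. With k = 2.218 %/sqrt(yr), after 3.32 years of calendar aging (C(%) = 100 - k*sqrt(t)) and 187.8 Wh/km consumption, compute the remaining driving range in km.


Step 1: capacity retention = 100 - 2.218 * sqrt(3.32) = 100 - 2.218 * 1.8221 = 95.959%
Step 2: C_now = 48.04 * 95.959/100 = 46.099 Ah
Step 3: E_pack = V * C_now = 407.7 * 46.099 = 18795 Wh
Step 4: range = E_pack / consumption = 18795 / 187.8 = 100.1 km

100.1 km


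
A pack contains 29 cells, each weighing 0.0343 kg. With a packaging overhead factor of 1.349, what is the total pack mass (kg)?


m_pack = n * m_cell * overhead = 29 * 0.0343 * 1.349 = 1.342 kg

1.342 kg


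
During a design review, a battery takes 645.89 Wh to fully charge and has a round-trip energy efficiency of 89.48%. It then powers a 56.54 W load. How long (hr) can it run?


Step 1: E_discharge = eta/100 * E_charge = 89.48/100 * 645.89 = 577.94 Wh
Step 2: t = E_discharge / P = 577.94 / 56.54 = 10.22 hr

10.22 hr


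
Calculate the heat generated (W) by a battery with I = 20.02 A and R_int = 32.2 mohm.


Convert: R = 32.2 mohm = 0.0322 ohm
I^2 = 400.8
Q = 400.8 * 0.0322 = 12.91 W

12.91 W


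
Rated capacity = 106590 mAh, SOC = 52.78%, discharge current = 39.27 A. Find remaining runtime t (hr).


Convert: C_total = 106590 mAh = 106.59 Ah
Step 1: remaining = SOC/100 * C_total = 52.78/100 * 106.59 = 56.258 Ah
Step 2: t = remaining / I = 56.258 / 39.27 = 1.433 hr

1.433 hr


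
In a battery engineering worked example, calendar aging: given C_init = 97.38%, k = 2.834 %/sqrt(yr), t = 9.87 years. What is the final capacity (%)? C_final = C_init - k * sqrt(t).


sqrt(t) = sqrt(9.87) = 3.1417
C_final = 97.38 - 2.834 * 3.1417 = 88.48%

88.48%


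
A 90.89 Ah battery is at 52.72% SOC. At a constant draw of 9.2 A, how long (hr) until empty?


Step 1: remaining = SOC/100 * C_total = 52.72/100 * 90.89 = 47.917 Ah
Step 2: t = remaining / I = 47.917 / 9.2 = 5.208 hr

5.208 hr


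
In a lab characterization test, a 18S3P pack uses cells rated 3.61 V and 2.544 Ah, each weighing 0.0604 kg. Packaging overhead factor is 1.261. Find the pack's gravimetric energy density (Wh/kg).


Step 1: V_pack = 18 * 3.61 = 64.98 V
Step 2: C_pack = 3 * 2.544 = 7.632 Ah
Step 3: E_pack = V_pack * C_pack = 64.98 * 7.632 = 495.93 Wh
Step 4: m_pack = 18 * 3 * 0.0604 * 1.261 = 4.1129 kg
Step 5: ED = E_pack / m_pack = 495.93 / 4.1129 = 120.6 Wh/kg

120.6 Wh/kg


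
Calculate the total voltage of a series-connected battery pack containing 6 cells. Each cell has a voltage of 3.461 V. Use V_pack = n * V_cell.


With 6 cells in series at 3.461 V each, V_pack = 20.766 V

20.766 V


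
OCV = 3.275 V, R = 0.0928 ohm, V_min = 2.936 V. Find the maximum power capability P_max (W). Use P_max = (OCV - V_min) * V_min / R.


P_max = (OCV - V_min) * V_min / R = (3.275 - 2.936) * 2.936 / 0.0928 = 0.339 * 2.936 / 0.0928 = 10.73 W

10.73 W


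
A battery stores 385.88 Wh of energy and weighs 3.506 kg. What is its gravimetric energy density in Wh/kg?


ED = E / m = 385.88 / 3.506 = 110.1 Wh/kg

110.1 Wh/kg


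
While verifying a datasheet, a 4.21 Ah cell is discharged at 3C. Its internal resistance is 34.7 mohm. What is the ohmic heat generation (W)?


Convert: R = 34.7 mohm = 0.0347 ohm
Step 1: I = C_rate * capacity = 3 * 4.21 = 12.63 A
Step 2: Q = I^2 * R = 12.63^2 * 0.0347 = 159.52 * 0.0347 = 5.535 W

5.535 W


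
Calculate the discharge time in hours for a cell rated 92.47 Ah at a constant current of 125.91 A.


t = capacity / current = 92.47 / 125.91 = 0.7344 hr

0.7344 hr


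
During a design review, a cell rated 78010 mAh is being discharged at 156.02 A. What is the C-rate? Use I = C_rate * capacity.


Convert: capacity = 78010 mAh = 78.01 Ah
C_rate = I / capacity = 156.02 / 78.01 = 2C

2C


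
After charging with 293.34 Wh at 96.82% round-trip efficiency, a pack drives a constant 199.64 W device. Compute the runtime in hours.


Step 1: E_discharge = eta/100 * E_charge = 96.82/100 * 293.34 = 284.01 Wh
Step 2: t = E_discharge / P = 284.01 / 199.64 = 1.423 hr

1.423 hr


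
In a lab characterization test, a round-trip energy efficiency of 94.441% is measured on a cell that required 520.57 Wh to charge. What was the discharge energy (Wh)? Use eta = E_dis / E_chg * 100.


E_dis = eta/100 * E_chg = 94.441/100 * 520.57 = 491.6 Wh

491.6 Wh


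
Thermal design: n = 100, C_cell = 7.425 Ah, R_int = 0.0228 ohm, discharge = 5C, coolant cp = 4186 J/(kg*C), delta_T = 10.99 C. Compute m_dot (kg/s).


Step 1: I = 5 * 7.425 = 37.125 A
Step 2: Q_cell = I^2 * R = 37.125^2 * 0.0228 = 31.424 W
Step 3: Q_total = 100 * 31.424 = 3142.4 W
Step 4: m_dot = Q_total / (cp * dT) = 3142.4 / (4186 * 10.99) = 0.06831 kg/s

0.06831 kg/s


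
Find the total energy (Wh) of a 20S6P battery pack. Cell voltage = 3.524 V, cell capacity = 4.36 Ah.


V_pack = 20 * 3.524 = 70.48 V
C_pack = 6 * 4.36 = 26.16 Ah
E = V_pack * C_pack = 70.48 * 26.16 = 1844 Wh

1844 Wh


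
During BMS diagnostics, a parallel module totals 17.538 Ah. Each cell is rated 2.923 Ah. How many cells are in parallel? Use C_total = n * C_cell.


n = C_total / C_cell = 17.538 / 2.923 = 6

6


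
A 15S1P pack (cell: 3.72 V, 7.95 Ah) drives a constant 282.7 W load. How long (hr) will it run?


Step 1: E_pack = Ns * V_cell * Np * C_cell = 15 * 3.72 * 1 * 7.95 = 443.61 Wh
Step 2: t = E_pack / P = 443.61 / 282.7 = 1.569 hr

1.569 hr


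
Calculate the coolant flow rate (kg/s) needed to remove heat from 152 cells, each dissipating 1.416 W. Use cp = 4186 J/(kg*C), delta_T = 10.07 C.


Step 1: Total heat Q = 152 * 1.416 W = 215.23 W
Step 2: denom = cp * dT = 4186 * 10.07 = 42153
Step 3: m_dot = 215.23 / 42153 = 0.005106 kg/s

0.005106 kg/s


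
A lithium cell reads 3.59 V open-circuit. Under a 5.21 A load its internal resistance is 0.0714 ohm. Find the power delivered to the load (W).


Step 1: V_terminal = OCV - I*R = 3.59 - 5.21 * 0.0714 = 3.218 V
Step 2: P_out = V_terminal * I = 3.218 * 5.21 = 16.77 W

16.77 W


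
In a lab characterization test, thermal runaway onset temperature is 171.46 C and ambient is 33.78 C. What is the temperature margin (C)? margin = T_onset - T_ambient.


Safety margin = 171.46 C - 33.78 C = 137.68 C

137.68 C


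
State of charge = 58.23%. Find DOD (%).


DOD = 100 - SOC = 100 - 58.23 = 41.77%

41.77%


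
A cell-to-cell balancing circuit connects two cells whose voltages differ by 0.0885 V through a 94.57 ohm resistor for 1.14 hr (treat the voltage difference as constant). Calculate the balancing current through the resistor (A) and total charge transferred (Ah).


First, Ohm's law: I_bal = 0.0885 V / 94.57 ohm = 9.3581e-04 A
Then Q = I * t = 9.3581e-04 A * 1.14 hr = 0.001067 Ah

I=9.3581e-04 A, Q=0.001067 Ah


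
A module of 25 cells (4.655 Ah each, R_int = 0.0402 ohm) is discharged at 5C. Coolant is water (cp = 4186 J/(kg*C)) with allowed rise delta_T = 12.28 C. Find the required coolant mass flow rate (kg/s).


Step 1: I = 5 * 4.655 = 23.275 A
Step 2: Q_cell = I^2 * R = 23.275^2 * 0.0402 = 21.777 W
Step 3: Q_total = 25 * 21.777 = 544.43 W
Step 4: m_dot = Q_total / (cp * dT) = 544.43 / (4186 * 12.28) = 0.01059 kg/s

0.01059 kg/s


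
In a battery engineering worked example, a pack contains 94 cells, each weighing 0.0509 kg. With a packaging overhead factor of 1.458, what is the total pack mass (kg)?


m_pack = n * m_cell * overhead = 94 * 0.0509 * 1.458 = 6.976 kg

6.976 kg


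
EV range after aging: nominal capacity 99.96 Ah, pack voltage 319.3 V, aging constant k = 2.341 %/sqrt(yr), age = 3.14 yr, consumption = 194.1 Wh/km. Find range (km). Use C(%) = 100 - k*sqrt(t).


Step 1: capacity retention = 100 - 2.341 * sqrt(3.14) = 100 - 2.341 * 1.772 = 95.852%
Step 2: C_now = 99.96 * 95.852/100 = 95.814 Ah
Step 3: E_pack = V * C_now = 319.3 * 95.814 = 30593 Wh
Step 4: range = E_pack / consumption = 30593 / 194.1 = 157.6 km

157.6 km


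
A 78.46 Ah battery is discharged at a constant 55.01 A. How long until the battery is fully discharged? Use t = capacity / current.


t = capacity / current = 78.46 / 55.01 = 1.426 hr

1.426 hr


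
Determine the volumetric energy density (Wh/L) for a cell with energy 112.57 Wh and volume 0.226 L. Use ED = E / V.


Volumetric ED = 112.57 Wh / 0.226 L = 498.1 Wh/L

498.1 Wh/L


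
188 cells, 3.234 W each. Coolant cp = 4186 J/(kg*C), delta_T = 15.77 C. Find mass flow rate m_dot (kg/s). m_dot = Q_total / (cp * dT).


Step 1: Total heat Q = 188 * 3.234 W = 607.99 W
Step 2: denom = cp * dT = 4186 * 15.77 = 66013
Step 3: m_dot = 607.99 / 66013 = 0.009210 kg/s

0.009210 kg/s


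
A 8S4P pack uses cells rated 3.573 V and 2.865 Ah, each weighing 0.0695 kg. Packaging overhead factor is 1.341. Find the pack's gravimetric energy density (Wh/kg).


Step 1: V_pack = 8 * 3.573 = 28.584 V
Step 2: C_pack = 4 * 2.865 = 11.46 Ah
Step 3: E_pack = V_pack * C_pack = 28.584 * 11.46 = 327.57 Wh
Step 4: m_pack = 8 * 4 * 0.0695 * 1.341 = 2.9824 kg
Step 5: ED = E_pack / m_pack = 327.57 / 2.9824 = 109.8 Wh/kg

109.8 Wh/kg


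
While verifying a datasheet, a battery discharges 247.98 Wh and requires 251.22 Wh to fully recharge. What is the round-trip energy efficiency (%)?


Round-trip efficiency = 247.98/251.22 * 100% = 98.71%

98.71%


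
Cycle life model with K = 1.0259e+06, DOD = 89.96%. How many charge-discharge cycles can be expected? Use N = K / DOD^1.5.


Step 1: DOD^1.5 = 89.96^1.5 = 853.25
Step 2: N = 1.0259e+06 / 853.25 = 1202 cycles

1202 cycles


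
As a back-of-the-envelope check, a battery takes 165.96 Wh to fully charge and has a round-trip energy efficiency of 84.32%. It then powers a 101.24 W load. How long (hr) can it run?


Step 1: E_discharge = eta/100 * E_charge = 84.32/100 * 165.96 = 139.94 Wh
Step 2: t = E_discharge / P = 139.94 / 101.24 = 1.382 hr

1.382 hr


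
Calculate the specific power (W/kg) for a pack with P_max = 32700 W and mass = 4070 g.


Convert: m = 4070 g = 4.07 kg
Specific power = 32700 W / 4.07 kg = 8034 W/kg

8034 W/kg


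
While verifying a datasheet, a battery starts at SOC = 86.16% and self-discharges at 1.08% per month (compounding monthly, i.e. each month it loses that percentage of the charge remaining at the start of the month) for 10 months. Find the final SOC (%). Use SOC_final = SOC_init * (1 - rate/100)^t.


Monthly retention factor = 1 - 1.08/100 = 0.9892
Over 10 months: factor^10 = 0.8971
SOC_final = 86.16 * 0.8971 = 77.29%

77.29%


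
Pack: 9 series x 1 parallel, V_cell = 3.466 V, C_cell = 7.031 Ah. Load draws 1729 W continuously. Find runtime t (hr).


Step 1: E_pack = Ns * V_cell * Np * C_cell = 9 * 3.466 * 1 * 7.031 = 219.33 Wh
Step 2: t = E_pack / P = 219.33 / 1729 = 0.1269 hr

0.1269 hr


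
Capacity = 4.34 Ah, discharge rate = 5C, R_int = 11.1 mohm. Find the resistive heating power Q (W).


Convert: R = 11.1 mohm = 0.0111 ohm
Step 1: I = C_rate * capacity = 5 * 4.34 = 21.7 A
Step 2: Q = I^2 * R = 21.7^2 * 0.0111 = 470.89 * 0.0111 = 5.227 W

5.227 W


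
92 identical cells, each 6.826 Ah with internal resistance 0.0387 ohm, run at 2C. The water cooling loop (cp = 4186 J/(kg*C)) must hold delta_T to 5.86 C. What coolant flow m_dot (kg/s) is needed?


Step 1: I = 2 * 6.826 = 13.652 A
Step 2: Q_cell = I^2 * R = 13.652^2 * 0.0387 = 7.2128 W
Step 3: Q_total = 92 * 7.2128 = 663.58 W
Step 4: m_dot = Q_total / (cp * dT) = 663.58 / (4186 * 5.86) = 0.02705 kg/s

0.02705 kg/s


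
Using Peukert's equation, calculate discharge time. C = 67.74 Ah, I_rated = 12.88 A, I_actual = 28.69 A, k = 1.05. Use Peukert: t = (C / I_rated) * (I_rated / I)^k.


t_rated = C / I_rated = 67.74 / 12.88 = 5.2593 hr
(I_rated/I)^k = (0.44894)^1.05 = 0.43132
t = t_rated * (I_rated/I)^k = 5.2593 * 0.43132 = 2.268 hr

2.268 hr


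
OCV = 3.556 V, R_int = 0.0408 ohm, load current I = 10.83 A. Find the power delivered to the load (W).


Step 1: V_terminal = OCV - I*R = 3.556 - 10.83 * 0.0408 = 3.1141 V
Step 2: P_out = V_terminal * I = 3.1141 * 10.83 = 33.73 W

33.73 W


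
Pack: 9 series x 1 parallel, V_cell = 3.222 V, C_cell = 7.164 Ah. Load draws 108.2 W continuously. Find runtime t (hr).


Step 1: E_pack = Ns * V_cell * Np * C_cell = 9 * 3.222 * 1 * 7.164 = 207.74 Wh
Step 2: t = E_pack / P = 207.74 / 108.2 = 1.920 hr

1.920 hr


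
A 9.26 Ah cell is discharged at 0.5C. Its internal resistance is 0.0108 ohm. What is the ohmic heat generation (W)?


Step 1: I = C_rate * capacity = 0.5 * 9.26 = 4.63 A
Step 2: Q = I^2 * R = 4.63^2 * 0.0108 = 21.437 * 0.0108 = 0.2315 W

0.2315 W


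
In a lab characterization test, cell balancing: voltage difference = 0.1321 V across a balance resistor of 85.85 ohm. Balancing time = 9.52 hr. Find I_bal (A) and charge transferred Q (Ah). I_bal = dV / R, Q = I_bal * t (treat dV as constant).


I_bal = dV / R = 0.1321 / 85.85 = 0.0015387 A
Q = I_bal * t = 0.0015387 * 9.52 = 0.01465 Ah

I=0.0015387 A, Q=0.01465 Ah


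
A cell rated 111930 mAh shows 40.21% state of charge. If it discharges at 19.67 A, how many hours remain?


Convert: C_total = 111930 mAh = 111.93 Ah
Step 1: remaining = SOC/100 * C_total = 40.21/100 * 111.93 = 45.007 Ah
Step 2: t = remaining / I = 45.007 / 19.67 = 2.288 hr

2.288 hr


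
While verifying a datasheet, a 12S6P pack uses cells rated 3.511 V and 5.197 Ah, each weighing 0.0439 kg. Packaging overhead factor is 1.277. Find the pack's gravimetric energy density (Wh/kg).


Step 1: V_pack = 12 * 3.511 = 42.132 V
Step 2: C_pack = 6 * 5.197 = 31.182 Ah
Step 3: E_pack = V_pack * C_pack = 42.132 * 31.182 = 1313.8 Wh
Step 4: m_pack = 12 * 6 * 0.0439 * 1.277 = 4.0363 kg
Step 5: ED = E_pack / m_pack = 1313.8 / 4.0363 = 325.5 Wh/kg

325.5 Wh/kg


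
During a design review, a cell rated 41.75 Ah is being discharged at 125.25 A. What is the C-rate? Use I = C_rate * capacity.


C_rate = I / capacity = 125.25 / 41.75 = 3C

3C


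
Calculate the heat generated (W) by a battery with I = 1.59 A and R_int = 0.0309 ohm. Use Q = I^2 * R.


Q = I^2 * R = 1.59^2 * 0.0309 = 0.07812 W

0.07812 W


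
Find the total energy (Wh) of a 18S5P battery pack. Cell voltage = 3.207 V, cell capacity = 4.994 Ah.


E = Ns * Vcell * Np * Ccell = 18 * 3.207 * 5 * 4.994 = 1441 Wh

1441 Wh


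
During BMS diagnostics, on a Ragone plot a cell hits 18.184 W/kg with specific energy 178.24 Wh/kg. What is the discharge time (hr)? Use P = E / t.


t = E / P = 178.24 / 18.184 = 9.802 hr

9.802 hr


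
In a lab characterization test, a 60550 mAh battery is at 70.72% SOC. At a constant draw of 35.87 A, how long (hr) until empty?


Convert: C_total = 60550 mAh = 60.55 Ah
Step 1: remaining = SOC/100 * C_total = 70.72/100 * 60.55 = 42.821 Ah
Step 2: t = remaining / I = 42.821 / 35.87 = 1.194 hr

1.194 hr


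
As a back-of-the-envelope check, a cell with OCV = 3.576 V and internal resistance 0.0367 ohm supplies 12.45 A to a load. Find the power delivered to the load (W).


Step 1: V_terminal = OCV - I*R = 3.576 - 12.45 * 0.0367 = 3.1191 V
Step 2: P_out = V_terminal * I = 3.1191 * 12.45 = 38.83 W

38.83 W


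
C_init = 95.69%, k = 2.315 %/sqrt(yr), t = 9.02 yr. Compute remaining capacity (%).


sqrt(t) = sqrt(9.02) = 3.0033
C_final = 95.69 - 2.315 * 3.0033 = 88.74%

88.74%


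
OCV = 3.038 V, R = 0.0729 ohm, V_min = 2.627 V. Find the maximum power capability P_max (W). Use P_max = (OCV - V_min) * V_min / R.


P_max = (OCV - V_min) * V_min / R = (3.038 - 2.627) * 2.627 / 0.0729 = 0.411 * 2.627 / 0.0729 = 14.81 W

14.81 W


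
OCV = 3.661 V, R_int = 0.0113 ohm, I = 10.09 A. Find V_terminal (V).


IR drop = 10.09 * 0.0113 = 0.11402 V
V = 3.661 - 0.11402 = 3.547 V

3.547 V


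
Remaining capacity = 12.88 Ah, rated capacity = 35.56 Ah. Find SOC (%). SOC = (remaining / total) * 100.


SOC = (remaining / total) * 100 = (12.88 / 35.56) * 100 = 36.22%

36.22%


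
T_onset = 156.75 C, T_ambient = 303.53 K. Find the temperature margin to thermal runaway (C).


Convert: T_ambient = 303.53 K = 30.38 C
margin = 156.75 - 30.38 = 126.37 C

126.37 C


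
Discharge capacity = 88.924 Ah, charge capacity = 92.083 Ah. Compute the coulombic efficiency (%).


Coulombic efficiency = 88.924/92.083 * 100% = 96.57%

96.57%


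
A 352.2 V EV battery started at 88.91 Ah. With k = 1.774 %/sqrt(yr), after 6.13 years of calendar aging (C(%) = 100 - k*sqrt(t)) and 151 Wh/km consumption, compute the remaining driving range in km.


Step 1: capacity retention = 100 - 1.774 * sqrt(6.13) = 100 - 1.774 * 2.4759 = 95.608%
Step 2: C_now = 88.91 * 95.608/100 = 85.005 Ah
Step 3: E_pack = V * C_now = 352.2 * 85.005 = 29939 Wh
Step 4: range = E_pack / consumption = 29939 / 151 = 198.3 km

198.3 km


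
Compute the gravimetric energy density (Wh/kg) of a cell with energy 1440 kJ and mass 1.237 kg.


Convert: E = 1440 kJ = 400 Wh
ED = E / m = 400 / 1.237 = 323.4 Wh/kg

323.4 Wh/kg


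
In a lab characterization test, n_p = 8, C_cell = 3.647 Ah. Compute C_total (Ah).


Parallel capacities add: 8 * 3.647 Ah = 29.176 Ah

29.176 Ah


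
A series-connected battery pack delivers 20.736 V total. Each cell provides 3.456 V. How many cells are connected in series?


Rearranging: n = V_pack / V_cell = 20.736 / 3.456 = 6 cells

6


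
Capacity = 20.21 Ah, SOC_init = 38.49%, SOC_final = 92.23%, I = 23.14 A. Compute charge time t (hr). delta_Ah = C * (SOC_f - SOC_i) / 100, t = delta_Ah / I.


delta_Ah = 20.21 * (92.23 - 38.49) / 100 = 10.861 Ah
t = delta_Ah / I = 10.861 / 23.14 = 0.4694 hr

0.4694 hr


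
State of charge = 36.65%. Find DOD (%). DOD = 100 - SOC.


DOD = 100 - SOC = 100 - 36.65 = 63.35%

63.35%


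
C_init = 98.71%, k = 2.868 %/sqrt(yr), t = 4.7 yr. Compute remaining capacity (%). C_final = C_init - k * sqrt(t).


sqrt(t) = sqrt(4.7) = 2.1679
C_final = 98.71 - 2.868 * 2.1679 = 92.49%

92.49%


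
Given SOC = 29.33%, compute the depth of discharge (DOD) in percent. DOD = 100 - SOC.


Complement of SOC: DOD = 100% - 29.33% = 70.67%

70.67%


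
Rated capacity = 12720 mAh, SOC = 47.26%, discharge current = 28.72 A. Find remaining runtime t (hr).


Convert: C_total = 12720 mAh = 12.72 Ah
Step 1: remaining = SOC/100 * C_total = 47.26/100 * 12.72 = 6.0115 Ah
Step 2: t = remaining / I = 6.0115 / 28.72 = 0.2093 hr

0.2093 hr


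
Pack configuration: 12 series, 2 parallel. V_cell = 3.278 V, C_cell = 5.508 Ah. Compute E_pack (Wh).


E = Ns * Vcell * Np * Ccell = 12 * 3.278 * 2 * 5.508 = 433.3 Wh

433.3 Wh


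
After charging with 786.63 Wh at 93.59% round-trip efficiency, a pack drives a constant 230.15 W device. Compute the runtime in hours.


Step 1: E_discharge = eta/100 * E_charge = 93.59/100 * 786.63 = 736.21 Wh
Step 2: t = E_discharge / P = 736.21 / 230.15 = 3.199 hr

3.199 hr


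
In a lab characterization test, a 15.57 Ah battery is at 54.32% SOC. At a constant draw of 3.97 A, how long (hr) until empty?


Step 1: remaining = SOC/100 * C_total = 54.32/100 * 15.57 = 8.4576 Ah
Step 2: t = remaining / I = 8.4576 / 3.97 = 2.130 hr

2.130 hr


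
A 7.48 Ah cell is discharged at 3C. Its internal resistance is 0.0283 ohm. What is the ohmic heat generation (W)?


Step 1: I = C_rate * capacity = 3 * 7.48 = 22.44 A
Step 2: Q = I^2 * R = 22.44^2 * 0.0283 = 503.55 * 0.0283 = 14.25 W

14.25 W


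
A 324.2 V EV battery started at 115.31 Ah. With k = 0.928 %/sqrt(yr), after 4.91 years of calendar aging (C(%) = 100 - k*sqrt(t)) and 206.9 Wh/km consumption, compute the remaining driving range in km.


Step 1: capacity retention = 100 - 0.928 * sqrt(4.91) = 100 - 0.928 * 2.2159 = 97.944%
Step 2: C_now = 115.31 * 97.944/100 = 112.94 Ah
Step 3: E_pack = V * C_now = 324.2 * 112.94 = 36615 Wh
Step 4: range = E_pack / consumption = 36615 / 206.9 = 177.0 km

177.0 km


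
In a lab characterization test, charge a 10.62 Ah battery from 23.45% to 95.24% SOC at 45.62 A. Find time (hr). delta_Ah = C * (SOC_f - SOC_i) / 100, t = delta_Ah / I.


delta_Ah = 10.62 * (95.24 - 23.45) / 100 = 7.6241 Ah
t = delta_Ah / I = 7.6241 / 45.62 = 0.1671 hr

0.1671 hr


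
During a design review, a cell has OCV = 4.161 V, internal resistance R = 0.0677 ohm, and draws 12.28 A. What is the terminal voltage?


V = OCV - I*R = 4.161 - 12.28 * 0.0677 = 3.330 V

3.330 V


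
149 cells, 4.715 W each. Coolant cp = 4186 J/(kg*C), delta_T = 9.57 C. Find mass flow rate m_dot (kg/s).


Step 1: Total heat Q = 149 * 4.715 W = 702.54 W
Step 2: denom = cp * dT = 4186 * 9.57 = 40060
Step 3: m_dot = 702.54 / 40060 = 0.01754 kg/s

0.01754 kg/s


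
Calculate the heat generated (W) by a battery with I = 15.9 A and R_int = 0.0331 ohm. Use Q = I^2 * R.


I^2 = 252.81
Q = 252.81 * 0.0331 = 8.368 W

8.368 W


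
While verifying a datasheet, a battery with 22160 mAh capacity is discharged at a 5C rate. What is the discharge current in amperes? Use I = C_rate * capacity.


Convert: capacity = 22160 mAh = 22.16 Ah
I = C_rate * capacity = 5 * 22.16 = 110.8 A

110.8 A


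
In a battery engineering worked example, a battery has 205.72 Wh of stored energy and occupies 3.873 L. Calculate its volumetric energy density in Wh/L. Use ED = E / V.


Volumetric ED = 205.72 Wh / 3.873 L = 53.12 Wh/L

53.12 Wh/L


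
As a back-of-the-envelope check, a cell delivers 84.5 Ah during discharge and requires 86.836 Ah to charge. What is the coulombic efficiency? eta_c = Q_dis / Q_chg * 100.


eta_c = Q_dis / Q_chg * 100 = 84.5 / 86.836 * 100 = 97.31%

97.31%


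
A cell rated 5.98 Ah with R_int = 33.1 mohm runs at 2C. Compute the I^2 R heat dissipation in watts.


Convert: R = 33.1 mohm = 0.0331 ohm
Step 1: I = C_rate * capacity = 2 * 5.98 = 11.96 A
Step 2: Q = I^2 * R = 11.96^2 * 0.0331 = 143.04 * 0.0331 = 4.735 W

4.735 W


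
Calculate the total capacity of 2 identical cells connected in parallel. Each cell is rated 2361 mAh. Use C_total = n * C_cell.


Convert: C_cell = 2361 mAh = 2.361 Ah
C_total = 2 * 2.361 = 4.722 Ah

4.722 Ah


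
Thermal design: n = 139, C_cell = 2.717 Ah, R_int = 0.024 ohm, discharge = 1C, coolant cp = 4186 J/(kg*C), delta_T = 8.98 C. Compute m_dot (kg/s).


Step 1: I = 1 * 2.717 = 2.717 A
Step 2: Q_cell = I^2 * R = 2.717^2 * 0.024 = 0.17717 W
Step 3: Q_total = 139 * 0.17717 = 24.627 W
Step 4: m_dot = Q_total / (cp * dT) = 24.627 / (4186 * 8.98) = 6.551e-04 kg/s

6.551e-04 kg/s


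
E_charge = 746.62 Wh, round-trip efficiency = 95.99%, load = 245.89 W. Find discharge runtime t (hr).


Step 1: E_discharge = eta/100 * E_charge = 95.99/100 * 746.62 = 716.68 Wh
Step 2: t = E_discharge / P = 716.68 / 245.89 = 2.915 hr

2.915 hr


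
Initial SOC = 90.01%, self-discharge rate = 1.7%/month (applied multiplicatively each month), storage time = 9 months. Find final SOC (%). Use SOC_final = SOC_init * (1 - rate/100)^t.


decay = (1 - 1.7/100)^9 = 0.857
SOC_final = 90.01 * 0.857 = 77.14%

77.14%


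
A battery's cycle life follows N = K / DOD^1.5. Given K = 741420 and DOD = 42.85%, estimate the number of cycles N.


Step 1: DOD^1.5 = 42.85^1.5 = 280.5
Step 2: N = 741420 / 280.5 = 2643 cycles

2643 cycles


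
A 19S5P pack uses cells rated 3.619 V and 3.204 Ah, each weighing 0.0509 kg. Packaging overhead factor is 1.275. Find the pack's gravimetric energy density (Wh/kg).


Step 1: V_pack = 19 * 3.619 = 68.761 V
Step 2: C_pack = 5 * 3.204 = 16.02 Ah
Step 3: E_pack = V_pack * C_pack = 68.761 * 16.02 = 1101.6 Wh
Step 4: m_pack = 19 * 5 * 0.0509 * 1.275 = 6.1653 kg
Step 5: ED = E_pack / m_pack = 1101.6 / 6.1653 = 178.7 Wh/kg

178.7 Wh/kg


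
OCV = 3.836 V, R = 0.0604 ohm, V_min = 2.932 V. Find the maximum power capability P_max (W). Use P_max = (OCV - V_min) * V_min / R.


P_max = (OCV - V_min) * V_min / R = (3.836 - 2.932) * 2.932 / 0.0604 = 0.904 * 2.932 / 0.0604 = 43.88 W

43.88 W


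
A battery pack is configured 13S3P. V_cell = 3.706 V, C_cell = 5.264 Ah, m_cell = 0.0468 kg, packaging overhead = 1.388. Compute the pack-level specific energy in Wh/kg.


Step 1: V_pack = 13 * 3.706 = 48.178 V
Step 2: C_pack = 3 * 5.264 = 15.792 Ah
Step 3: E_pack = V_pack * C_pack = 48.178 * 15.792 = 760.83 Wh
Step 4: m_pack = 13 * 3 * 0.0468 * 1.388 = 2.5334 kg
Step 5: ED = E_pack / m_pack = 760.83 / 2.5334 = 300.3 Wh/kg

300.3 Wh/kg


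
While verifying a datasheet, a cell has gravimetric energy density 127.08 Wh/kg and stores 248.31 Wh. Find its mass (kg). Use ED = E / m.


m = E / ED = 248.31 / 127.08 = 1.954 kg

1.954 kg


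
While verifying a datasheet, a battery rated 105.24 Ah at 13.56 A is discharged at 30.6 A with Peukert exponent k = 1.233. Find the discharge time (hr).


t_rated = C / I_rated = 105.24 / 13.56 = 7.7611 hr
(I_rated/I)^k = (0.44314)^1.233 = 0.36659
t = t_rated * (I_rated/I)^k = 7.7611 * 0.36659 = 2.845 hr

2.845 hr


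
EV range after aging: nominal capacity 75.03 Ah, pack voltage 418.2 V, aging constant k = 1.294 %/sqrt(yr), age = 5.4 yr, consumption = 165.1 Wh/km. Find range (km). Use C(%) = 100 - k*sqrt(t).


Step 1: capacity retention = 100 - 1.294 * sqrt(5.4) = 100 - 1.294 * 2.3238 = 96.993%
Step 2: C_now = 75.03 * 96.993/100 = 72.774 Ah
Step 3: E_pack = V * C_now = 418.2 * 72.774 = 30434 Wh
Step 4: range = E_pack / consumption = 30434 / 165.1 = 184.3 km

184.3 km


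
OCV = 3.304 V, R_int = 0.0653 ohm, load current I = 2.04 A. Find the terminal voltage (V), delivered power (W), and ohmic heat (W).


Step 1: V_terminal = OCV - I*R = 3.304 - 2.04 * 0.0653 = 3.1708 V
Step 2: P_out = V_terminal * I = 3.1708 * 2.04 = 6.468 W
Step 3: Q = I^2 * R = 2.04^2 * 0.0653 = 0.2718 W

V=3.1708 V, P=6.468 W, Q=0.2718 W


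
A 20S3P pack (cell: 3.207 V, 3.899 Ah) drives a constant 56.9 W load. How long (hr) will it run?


Step 1: E_pack = Ns * V_cell * Np * C_cell = 20 * 3.207 * 3 * 3.899 = 750.25 Wh
Step 2: t = E_pack / P = 750.25 / 56.9 = 13.19 hr

13.19 hr


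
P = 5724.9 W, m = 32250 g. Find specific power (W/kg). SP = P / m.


Convert: m = 32250 g = 32.25 kg
SP = P / m = 5724.9 / 32.25 = 177.5 W/kg

177.5 W/kg


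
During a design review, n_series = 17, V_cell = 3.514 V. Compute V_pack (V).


With 17 cells in series at 3.514 V each, V_pack = 59.738 V

59.738 V


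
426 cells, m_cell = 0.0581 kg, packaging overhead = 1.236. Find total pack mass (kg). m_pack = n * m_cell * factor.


m_pack = n * m_cell * overhead = 426 * 0.0581 * 1.236 = 30.59 kg

30.59 kg


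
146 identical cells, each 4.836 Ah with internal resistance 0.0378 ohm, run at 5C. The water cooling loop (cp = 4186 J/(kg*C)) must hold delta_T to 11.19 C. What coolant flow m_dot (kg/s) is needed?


Step 1: I = 5 * 4.836 = 24.18 A
Step 2: Q_cell = I^2 * R = 24.18^2 * 0.0378 = 22.101 W
Step 3: Q_total = 146 * 22.101 = 3226.7 W
Step 4: m_dot = Q_total / (cp * dT) = 3226.7 / (4186 * 11.19) = 0.06889 kg/s

0.06889 kg/s


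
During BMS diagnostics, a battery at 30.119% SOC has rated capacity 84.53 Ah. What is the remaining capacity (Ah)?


remaining = SOC / 100 * total = 30.119 / 100 * 84.53 = 25.46 Ah

25.46 Ah


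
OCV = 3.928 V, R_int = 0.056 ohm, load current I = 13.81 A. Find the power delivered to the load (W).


Step 1: V_terminal = OCV - I*R = 3.928 - 13.81 * 0.056 = 3.1546 V
Step 2: P_out = V_terminal * I = 3.1546 * 13.81 = 43.57 W

43.57 W


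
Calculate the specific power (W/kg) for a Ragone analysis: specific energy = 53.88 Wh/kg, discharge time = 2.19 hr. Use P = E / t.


Specific power = 53.88 Wh/kg / 2.19 hr = 24.60 W/kg

24.60 W/kg


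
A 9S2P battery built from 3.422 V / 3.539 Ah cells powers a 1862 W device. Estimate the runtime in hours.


Step 1: E_pack = Ns * V_cell * Np * C_cell = 9 * 3.422 * 2 * 3.539 = 217.99 Wh
Step 2: t = E_pack / P = 217.99 / 1862 = 0.1171 hr

0.1171 hr


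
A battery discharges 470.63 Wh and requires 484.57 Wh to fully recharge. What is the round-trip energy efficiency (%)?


eta_e = E_dis / E_chg * 100 = 470.63 / 484.57 * 100 = 97.12%

97.12%


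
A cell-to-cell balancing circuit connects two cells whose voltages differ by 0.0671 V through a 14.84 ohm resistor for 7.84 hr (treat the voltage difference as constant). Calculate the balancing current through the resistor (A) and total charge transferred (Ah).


First, Ohm's law: I_bal = 0.0671 V / 14.84 ohm = 0.0045216 A
Then Q = I * t = 0.0045216 A * 7.84 hr = 0.03545 Ah

I=0.0045216 A, Q=0.03545 Ah


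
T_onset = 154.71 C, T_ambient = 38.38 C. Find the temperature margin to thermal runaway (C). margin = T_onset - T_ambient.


margin = T_onset - T_ambient = 154.71 - 38.38 = 116.33 C

116.33 C


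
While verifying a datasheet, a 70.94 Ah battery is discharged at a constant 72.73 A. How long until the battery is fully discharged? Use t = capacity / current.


t = capacity / current = 70.94 / 72.73 = 0.9754 hr

0.9754 hr


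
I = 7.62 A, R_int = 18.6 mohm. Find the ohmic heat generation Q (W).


Convert: R = 18.6 mohm = 0.0186 ohm
Q = I^2 * R = 7.62^2 * 0.0186 = 1.080 W

1.080 W


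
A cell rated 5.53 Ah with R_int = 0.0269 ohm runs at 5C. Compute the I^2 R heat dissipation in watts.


Step 1: I = C_rate * capacity = 5 * 5.53 = 27.65 A
Step 2: Q = I^2 * R = 27.65^2 * 0.0269 = 764.52 * 0.0269 = 20.57 W

20.57 W


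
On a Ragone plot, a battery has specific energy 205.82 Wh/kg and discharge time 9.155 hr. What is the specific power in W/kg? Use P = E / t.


P_specific = E / t = 205.82 / 9.155 = 22.48 W/kg

22.48 W/kg


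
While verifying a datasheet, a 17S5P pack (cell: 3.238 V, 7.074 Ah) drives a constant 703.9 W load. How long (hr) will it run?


Step 1: E_pack = Ns * V_cell * Np * C_cell = 17 * 3.238 * 5 * 7.074 = 1947 Wh
Step 2: t = E_pack / P = 1947 / 703.9 = 2.766 hr

2.766 hr


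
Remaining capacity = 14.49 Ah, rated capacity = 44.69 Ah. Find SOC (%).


SOC = (remaining / total) * 100 = (14.49 / 44.69) * 100 = 32.42%

32.42%


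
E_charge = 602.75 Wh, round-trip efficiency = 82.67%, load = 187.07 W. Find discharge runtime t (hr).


Step 1: E_discharge = eta/100 * E_charge = 82.67/100 * 602.75 = 498.29 Wh
Step 2: t = E_discharge / P = 498.29 / 187.07 = 2.664 hr

2.664 hr


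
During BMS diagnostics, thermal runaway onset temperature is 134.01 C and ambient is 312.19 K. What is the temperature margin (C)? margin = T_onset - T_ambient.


Convert: T_ambient = 312.19 K = 39.04 C
margin = 134.01 - 39.04 = 94.97 C

94.97 C


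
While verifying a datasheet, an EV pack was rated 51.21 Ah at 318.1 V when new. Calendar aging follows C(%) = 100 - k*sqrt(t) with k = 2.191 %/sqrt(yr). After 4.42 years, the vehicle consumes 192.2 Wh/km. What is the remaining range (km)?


Step 1: capacity retention = 100 - 2.191 * sqrt(4.42) = 100 - 2.191 * 2.1024 = 95.394%
Step 2: C_now = 51.21 * 95.394/100 = 48.851 Ah
Step 3: E_pack = V * C_now = 318.1 * 48.851 = 15540 Wh
Step 4: range = E_pack / consumption = 15540 / 192.2 = 80.85 km

80.85 km


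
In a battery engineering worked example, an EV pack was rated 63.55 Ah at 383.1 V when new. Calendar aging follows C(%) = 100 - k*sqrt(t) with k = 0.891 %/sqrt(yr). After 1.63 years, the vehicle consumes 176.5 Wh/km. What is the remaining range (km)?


Step 1: capacity retention = 100 - 0.891 * sqrt(1.63) = 100 - 0.891 * 1.2767 = 98.862%
Step 2: C_now = 63.55 * 98.862/100 = 62.827 Ah
Step 3: E_pack = V * C_now = 383.1 * 62.827 = 24069 Wh
Step 4: range = E_pack / consumption = 24069 / 176.5 = 136.4 km

136.4 km


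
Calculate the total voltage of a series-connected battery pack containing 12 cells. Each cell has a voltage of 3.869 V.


Series voltages add: 12 * 3.869 V = 46.428 V

46.428 V


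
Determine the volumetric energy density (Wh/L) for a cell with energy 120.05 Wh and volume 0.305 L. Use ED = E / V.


Volumetric ED = 120.05 Wh / 0.305 L = 393.6 Wh/L

393.6 Wh/L


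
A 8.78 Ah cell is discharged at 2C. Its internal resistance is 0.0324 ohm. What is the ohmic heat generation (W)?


Step 1: I = C_rate * capacity = 2 * 8.78 = 17.56 A
Step 2: Q = I^2 * R = 17.56^2 * 0.0324 = 308.35 * 0.0324 = 9.991 W

9.991 W


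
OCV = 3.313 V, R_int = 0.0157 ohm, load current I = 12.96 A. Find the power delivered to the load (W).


Step 1: V_terminal = OCV - I*R = 3.313 - 12.96 * 0.0157 = 3.1095 V
Step 2: P_out = V_terminal * I = 3.1095 * 12.96 = 40.30 W

40.30 W


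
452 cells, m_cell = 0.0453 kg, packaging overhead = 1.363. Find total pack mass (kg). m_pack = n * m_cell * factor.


Cell mass sum = 452 * 0.0453 = 20.476 kg
With overhead 1.363: m_pack = 20.476 * 1.363 = 27.91 kg

27.91 kg


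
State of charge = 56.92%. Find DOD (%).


Complement of SOC: DOD = 100% - 56.92% = 43.08%

43.08%


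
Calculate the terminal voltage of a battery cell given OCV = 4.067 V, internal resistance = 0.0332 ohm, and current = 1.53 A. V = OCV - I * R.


IR drop = 1.53 * 0.0332 = 0.050796 V
V = 4.067 - 0.050796 = 4.016 V

4.016 V


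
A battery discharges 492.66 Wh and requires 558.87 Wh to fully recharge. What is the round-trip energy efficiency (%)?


eta_e = E_dis / E_chg * 100 = 492.66 / 558.87 * 100 = 88.15%

88.15%
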